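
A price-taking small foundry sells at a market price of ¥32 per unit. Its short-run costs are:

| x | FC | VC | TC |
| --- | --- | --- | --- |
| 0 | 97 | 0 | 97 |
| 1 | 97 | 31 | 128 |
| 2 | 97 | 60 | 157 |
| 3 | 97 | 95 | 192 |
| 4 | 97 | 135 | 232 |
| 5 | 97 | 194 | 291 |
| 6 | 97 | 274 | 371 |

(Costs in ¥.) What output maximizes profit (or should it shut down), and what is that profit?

Profit at each row (π = 32x − TC): x=0: -97; x=1: -96; x=2: -93; x=3: -96; x=4: -104; x=5: -131; x=6: -179.
Profit is maximized at x = 2. AVC there is 60/2 = ¥30 ≤ P, so producing beats shutting down (which would give -¥97).

x = 2; profit = -¥93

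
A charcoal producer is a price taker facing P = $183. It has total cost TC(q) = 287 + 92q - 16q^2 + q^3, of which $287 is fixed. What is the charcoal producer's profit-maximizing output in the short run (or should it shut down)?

Produce at q = 13

From TC, MC = TC'(q) = 92 - 32q + 3q^2 and AVC = VC/q = 92 - 16q + q^2.
AVC hits its minimum where MC = AVC, at q = 8, giving min AVC = 92 - 16·8 + 8^2 = $28.
Because $183 ≥ $28, revenue can cover variable cost; the firm operates.
Solving P = MC: -91 - 32q + 3q^2 = 0 ⇒ q = -7/3 or 13. On the upward-sloping branch, q* = 13.
Check: AVC at q = 13 is $53 ≤ P, so revenue covers variable cost.
Profit = P·q − TC = 183·13 − 976 = $1403.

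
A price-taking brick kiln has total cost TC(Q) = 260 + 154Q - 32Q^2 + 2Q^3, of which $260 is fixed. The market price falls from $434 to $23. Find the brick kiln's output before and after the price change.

AVC = 154 - 32Q + 2Q^2, minimized at Q = 8 where min AVC = $26. MC = 154 - 64Q + 6Q^2.
With P = $434 above the shutdown price, P = MC gives Q = 14.
At P = $23 < min AVC = $26, price no longer covers variable cost at any output, so the firm shuts down: Q = 0.

Output falls from 14 to 0 (the firm shuts down)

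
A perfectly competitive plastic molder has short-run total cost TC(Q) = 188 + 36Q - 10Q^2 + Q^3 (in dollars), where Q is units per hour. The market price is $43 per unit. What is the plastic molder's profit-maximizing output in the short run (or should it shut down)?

Produce at Q = 7

From TC, MC = TC'(Q) = 36 - 20Q + 3Q^2 and AVC = VC/Q = 36 - 10Q + Q^2.
AVC hits its minimum where MC = AVC, at Q = 5, giving min AVC = 36 - 10·5 + 5^2 = $11.
P = $43 exceeds min AVC = $11, so the firm stays open.
P = MC gives -7 - 20Q + 3Q^2 = 0, with roots -1/3 and 7. Take the larger (rising MC): Q* = 7.
Check: AVC at Q = 7 is $15 ≤ P, so revenue covers variable cost.
Profit = P·Q − TC = 43·7 − 293 = $8.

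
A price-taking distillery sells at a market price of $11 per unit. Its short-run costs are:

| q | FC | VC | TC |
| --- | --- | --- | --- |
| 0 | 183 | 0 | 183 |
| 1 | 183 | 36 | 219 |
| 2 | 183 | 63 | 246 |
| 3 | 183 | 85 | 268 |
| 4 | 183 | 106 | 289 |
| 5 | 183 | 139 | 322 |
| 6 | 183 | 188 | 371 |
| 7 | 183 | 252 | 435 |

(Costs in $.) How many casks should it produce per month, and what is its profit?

Compute π = P·q − TC at each output: q=0: -183; q=1: -208; q=2: -224; q=3: -235; q=4: -245; q=5: -267; q=6: -305; q=7: -358.
Profit is highest at q = 0. Equivalently, the lowest AVC in the table is 106/4 ≈ $26.50 at q = 4, and P = $11 falls below it — price never covers variable cost, so the firm shuts down and loses only its fixed cost.

q = 0 (shut down); profit = -$183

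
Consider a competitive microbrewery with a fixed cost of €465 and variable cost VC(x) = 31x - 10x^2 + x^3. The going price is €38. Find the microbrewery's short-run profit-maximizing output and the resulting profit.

AVC = 31 - 10x + x^2 has its minimum €6 at x = 5; price €38 clears that bar, so the firm operates.
With MC = 31 - 20x + 3x^2, P = MC on the upward-sloping part at x* = 7.
TR = 38·7 = 266. TC = 465 + 70 = 535. Profit = 266 − 535 = -€269.
Shutting down would mean losing the fixed cost of €465, so operating at a loss of €269 is better by €196.

Profit = -€269 at x = 7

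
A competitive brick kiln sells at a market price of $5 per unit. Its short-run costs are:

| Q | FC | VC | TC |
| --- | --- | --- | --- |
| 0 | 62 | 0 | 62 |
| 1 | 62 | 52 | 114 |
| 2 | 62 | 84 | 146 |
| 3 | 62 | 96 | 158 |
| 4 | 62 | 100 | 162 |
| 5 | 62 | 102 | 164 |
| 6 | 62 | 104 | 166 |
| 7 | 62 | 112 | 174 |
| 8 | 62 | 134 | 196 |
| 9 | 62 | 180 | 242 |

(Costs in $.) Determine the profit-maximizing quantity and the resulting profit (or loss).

Q = 0 (shut down); profit = -$62

Profit at each row (π = 5Q − TC): Q=0: -62; Q=1: -109; Q=2: -136; Q=3: -143; Q=4: -142; Q=5: -139; Q=6: -136; Q=7: -139; Q=8: -156; Q=9: -197.
Profit is highest at Q = 0. Equivalently, the lowest AVC in the table is 112/7 ≈ $16 at Q = 7, and P = $5 falls below it — price never covers variable cost, so the firm shuts down and loses only its fixed cost.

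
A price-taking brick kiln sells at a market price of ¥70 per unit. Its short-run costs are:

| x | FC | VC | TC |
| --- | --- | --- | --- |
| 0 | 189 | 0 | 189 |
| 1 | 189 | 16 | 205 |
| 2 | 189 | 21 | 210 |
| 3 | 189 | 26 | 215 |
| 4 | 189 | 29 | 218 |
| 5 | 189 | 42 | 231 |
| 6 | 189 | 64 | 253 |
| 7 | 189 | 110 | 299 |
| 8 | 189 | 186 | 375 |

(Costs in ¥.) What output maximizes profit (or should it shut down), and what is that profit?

Compute π = P·x − TC at each output: x=0: -189; x=1: -135; x=2: -70; x=3: -5; x=4: 62; x=5: 119; x=6: 167; x=7: 191; x=8: 185.
Profit is maximized at x = 7. AVC there is 110/7 = ¥15.71 ≤ P, so producing beats shutting down (which would give -¥189).

x = 7; profit = ¥191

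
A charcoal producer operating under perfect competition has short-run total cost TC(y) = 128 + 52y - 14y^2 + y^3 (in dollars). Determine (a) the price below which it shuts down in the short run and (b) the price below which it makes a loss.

Shutdown price = min AVC. AVC = 52 - 14y + y^2, with vertex at y = 7 and minimum $3.
ATC = 128/y + 52 - 14y + y^2. Setting dATC/dy = −128/y^2 − 14 + 2y = 0 gives y = 8 (since 2·8^3 − 14·8^2 = 128).
min ATC = 128/8 + 52 − 14·8 + 8^2 = $20. That is the break-even price.
For $3 ≤ P < $20 the firm produces at a loss; below $3 it shuts down.

Shutdown price = $3; break-even price = $20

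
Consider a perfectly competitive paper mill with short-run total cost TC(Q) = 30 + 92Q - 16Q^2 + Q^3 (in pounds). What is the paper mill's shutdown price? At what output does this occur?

The firm shuts down when price falls below the minimum of average variable cost. AVC = VC/Q = 92 - 16Q + Q^2.
dAVC/dQ = -16 + 2Q = 0 gives Q = 8. min AVC = 92 - 16·8 + 8^2 = 28.
So the shutdown price is £28.

£28 per unit, at Q = 8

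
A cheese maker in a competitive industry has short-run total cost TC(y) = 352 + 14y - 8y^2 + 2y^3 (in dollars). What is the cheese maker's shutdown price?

$6 per unit

The firm shuts down when price falls below the minimum of average variable cost. AVC = VC/y = 14 - 8y + 2y^2.
At the minimum of AVC, MC = AVC. MC = 14 - 16y + 6y^2; setting MC = AVC gives 4y^2 - 8y = 0, so y = 2. min AVC = 6.
The firm shuts down for any P below $6.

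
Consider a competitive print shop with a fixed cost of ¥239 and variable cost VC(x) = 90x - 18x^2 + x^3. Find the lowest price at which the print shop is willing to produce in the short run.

¥9 per unit

The shutdown price is the minimum of AVC. VC = 90x - 18x^2 + x^3, so AVC = 90 - 18x + x^2.
At the minimum of AVC, MC = AVC. MC = 90 - 36x + 3x^2; setting MC = AVC gives 2x^2 - 18x = 0, so x = 9. min AVC = 9.
So the shutdown price is ¥9.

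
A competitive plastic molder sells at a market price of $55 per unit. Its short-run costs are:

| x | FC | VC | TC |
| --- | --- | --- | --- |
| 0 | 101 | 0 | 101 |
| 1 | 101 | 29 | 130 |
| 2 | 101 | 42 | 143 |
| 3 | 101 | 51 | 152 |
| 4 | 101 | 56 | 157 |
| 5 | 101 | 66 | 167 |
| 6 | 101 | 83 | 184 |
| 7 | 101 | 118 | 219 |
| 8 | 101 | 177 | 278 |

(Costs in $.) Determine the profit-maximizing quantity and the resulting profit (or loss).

x = 7; profit = $166

Profit at each row (π = 55x − TC): x=0: -101; x=1: -75; x=2: -33; x=3: 13; x=4: 63; x=5: 108; x=6: 146; x=7: 166; x=8: 162.
Profit is maximized at x = 7. AVC there is 118/7 = $16.86 ≤ P, so producing beats shutting down (which would give -$101).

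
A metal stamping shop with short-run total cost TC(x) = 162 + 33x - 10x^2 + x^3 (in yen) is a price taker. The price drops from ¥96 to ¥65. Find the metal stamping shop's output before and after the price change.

MC = 33 - 20x + 3x^2; the shutdown threshold is min AVC = ¥8 (at x = 5).
With P = ¥96 above the shutdown price, P = MC gives x = 9.
At P = ¥65 ≥ min AVC, set P = MC: x = 8. The firm stays open but cuts output.

Output falls from 9 to 8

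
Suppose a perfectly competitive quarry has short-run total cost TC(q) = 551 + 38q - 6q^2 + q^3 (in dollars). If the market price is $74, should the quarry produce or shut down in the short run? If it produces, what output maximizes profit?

Produce at q = 6

From TC, MC = TC'(q) = 38 - 12q + 3q^2 and AVC = VC/q = 38 - 6q + q^2.
The AVC parabola has its vertex at q = 6/2 = 3, where AVC = 38 - 6·3 + 3^2 = $29.
Because $74 ≥ $29, revenue can cover variable cost; the firm operates.
Set P = MC: 74 = 38 - 12q + 3q^2 → -36 - 12q + 3q^2 = 0. The roots are q = -2 and q = 6; the profit-maximizing output is on the rising part of MC, so q* = 6.
Check: AVC at q = 6 is $38 ≤ P, so revenue covers variable cost.
Profit = P·q − TC = 74·6 − 779 = -$335, a loss, but smaller than the $551 fixed cost the firm would lose by shutting down.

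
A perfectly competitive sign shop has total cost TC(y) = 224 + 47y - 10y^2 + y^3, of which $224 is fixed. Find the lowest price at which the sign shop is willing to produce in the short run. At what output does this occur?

$22 per unit, at y = 5

The shutdown price is the minimum of AVC. VC = 47y - 10y^2 + y^3, so AVC = 47 - 10y + y^2.
dAVC/dy = -10 + 2y = 0 gives y = 5. min AVC = 47 - 10·5 + 5^2 = 22.
So the shutdown price is $22.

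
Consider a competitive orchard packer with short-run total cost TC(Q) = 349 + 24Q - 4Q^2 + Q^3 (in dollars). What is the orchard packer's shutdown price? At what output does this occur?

The shutdown price is the minimum of AVC. VC = 24Q - 4Q^2 + Q^3, so AVC = 24 - 4Q + Q^2.
At the minimum of AVC, MC = AVC. MC = 24 - 8Q + 3Q^2; setting MC = AVC gives 2Q^2 - 4Q = 0, so Q = 2. min AVC = 20.
For P < $20 the firm produces nothing.

$20 per unit, at Q = 2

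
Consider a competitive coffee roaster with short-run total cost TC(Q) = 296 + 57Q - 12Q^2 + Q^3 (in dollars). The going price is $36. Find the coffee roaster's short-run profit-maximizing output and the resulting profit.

Profit = -$198 at Q = 7

AVC = 57 - 12Q + Q^2; min AVC = $21 at Q = 6. Since P = $36 ≥ min AVC, the firm produces.
With MC = 57 - 24Q + 3Q^2, P = MC on the upward-sloping part at Q* = 7.
TR = 36·7 = 252. TC = 296 + 154 = 450. Profit = 252 − 450 = -$198.
Shutting down would mean losing the fixed cost of $296, so operating at a loss of $198 is better by $98.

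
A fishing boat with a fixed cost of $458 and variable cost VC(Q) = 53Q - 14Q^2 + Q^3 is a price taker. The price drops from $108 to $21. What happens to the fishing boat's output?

Output falls from 11 to 8

MC = 53 - 28Q + 3Q^2; the shutdown threshold is min AVC = $4 (at Q = 7).
At P = $108 ≥ min AVC, set P = MC on the rising branch: Q = 11.
At P = $21 ≥ min AVC, set P = MC: Q = 8. The firm stays open but cuts output.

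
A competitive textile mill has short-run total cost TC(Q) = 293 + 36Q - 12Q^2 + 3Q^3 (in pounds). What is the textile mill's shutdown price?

£24 per unit

Short-run supply begins at min AVC. From VC = 36Q - 12Q^2 + 3Q^3, AVC = 36 - 12Q + 3Q^2.
At the minimum of AVC, MC = AVC. MC = 36 - 24Q + 9Q^2; setting MC = AVC gives 6Q^2 - 12Q = 0, so Q = 2. min AVC = 24.
The firm shuts down for any P below £24.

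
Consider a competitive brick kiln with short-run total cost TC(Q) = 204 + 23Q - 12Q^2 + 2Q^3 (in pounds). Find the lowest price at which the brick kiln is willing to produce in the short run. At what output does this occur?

The shutdown price is the minimum of AVC. VC = 23Q - 12Q^2 + 2Q^3, so AVC = 23 - 12Q + 2Q^2.
At the minimum of AVC, MC = AVC. MC = 23 - 24Q + 6Q^2; setting MC = AVC gives 4Q^2 - 12Q = 0, so Q = 3. min AVC = 5.
For P < £5 the firm produces nothing.

£5 per unit, at Q = 3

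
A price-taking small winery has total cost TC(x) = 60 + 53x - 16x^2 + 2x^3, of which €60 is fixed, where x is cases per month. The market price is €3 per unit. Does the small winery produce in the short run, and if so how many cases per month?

Shut down

Strip out fixed cost: VC = 53x - 16x^2 + 2x^3. Then AVC = 53 - 16x + 2x^2 and MC = 53 - 32x + 6x^2.
AVC hits its minimum where MC = AVC, at x = 4, giving min AVC = 53 - 16·4 + 2·4^2 = €21.
P = €3 lies below min AVC = €21; no output level covers variable cost.
The firm minimizes its loss by shutting down and losing only its fixed cost of €60.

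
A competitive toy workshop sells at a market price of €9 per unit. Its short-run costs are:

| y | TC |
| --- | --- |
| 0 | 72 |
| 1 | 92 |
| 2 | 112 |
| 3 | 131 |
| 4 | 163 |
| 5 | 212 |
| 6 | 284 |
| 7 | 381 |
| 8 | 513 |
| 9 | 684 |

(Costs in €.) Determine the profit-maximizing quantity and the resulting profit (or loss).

Compute π = P·y − TC at each output: y=0: -72; y=1: -83; y=2: -94; y=3: -104; y=4: -127; y=5: -167; y=6: -230; y=7: -318; y=8: -441; y=9: -603.
Profit is highest at y = 0. Equivalently, the lowest AVC in the table is 59/3 ≈ €19.67 at y = 3, and P = €9 falls below it — price never covers variable cost, so the firm shuts down and loses only its fixed cost.

y = 0 (shut down); profit = -€72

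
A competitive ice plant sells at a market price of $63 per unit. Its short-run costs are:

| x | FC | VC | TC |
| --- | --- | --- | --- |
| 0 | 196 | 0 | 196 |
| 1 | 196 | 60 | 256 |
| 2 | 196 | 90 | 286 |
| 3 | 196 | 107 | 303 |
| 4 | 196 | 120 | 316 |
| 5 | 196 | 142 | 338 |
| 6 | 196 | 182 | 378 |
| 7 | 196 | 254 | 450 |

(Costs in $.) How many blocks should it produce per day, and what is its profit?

Compute π = P·x − TC at each output: x=0: -196; x=1: -193; x=2: -160; x=3: -114; x=4: -64; x=5: -23; x=6: 0; x=7: -9.
Profit is maximized at x = 6. AVC there is 182/6 = $30.33 ≤ P, so producing beats shutting down (which would give -$196).

x = 6; profit = $0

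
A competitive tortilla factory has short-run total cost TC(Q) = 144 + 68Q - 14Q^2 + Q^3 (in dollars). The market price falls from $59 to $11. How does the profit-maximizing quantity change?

MC = 68 - 28Q + 3Q^2; the shutdown threshold is min AVC = $19 (at Q = 7).
At P = $59 ≥ min AVC, set P = MC on the rising branch: Q = 9.
At P = $11 < min AVC = $19, price no longer covers variable cost at any output, so the firm shuts down: Q = 0.

Output falls from 9 to 0 (the firm shuts down)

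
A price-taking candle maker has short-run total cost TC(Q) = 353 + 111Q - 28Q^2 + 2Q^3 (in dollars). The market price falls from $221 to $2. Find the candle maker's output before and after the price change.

AVC = 111 - 28Q + 2Q^2, minimized at Q = 7 where min AVC = $13. MC = 111 - 56Q + 6Q^2.
With P = $221 above the shutdown price, P = MC gives Q = 11.
At P = $2 < min AVC = $13, price no longer covers variable cost at any output, so the firm shuts down: Q = 0.

Output falls from 11 to 0 (the firm shuts down)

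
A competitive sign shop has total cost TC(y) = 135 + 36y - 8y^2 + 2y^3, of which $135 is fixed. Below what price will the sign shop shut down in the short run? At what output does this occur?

The firm shuts down when price falls below the minimum of average variable cost. AVC = VC/y = 36 - 8y + 2y^2.
dAVC/dy = -8 + 4y = 0 gives y = 2. min AVC = 36 - 8·2 + 2·2^2 = 28.
For P < $28 the firm produces nothing.

$28 per unit, at y = 2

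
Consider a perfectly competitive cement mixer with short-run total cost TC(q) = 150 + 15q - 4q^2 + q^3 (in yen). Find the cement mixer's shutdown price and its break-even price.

Shutdown price = min AVC. AVC = 15 - 4q + q^2, with vertex at q = 2 and minimum ¥11.
ATC = 150/q + 15 - 4q + q^2. Setting dATC/dq = −150/q^2 − 4 + 2q = 0 gives q = 5 (since 2·5^3 − 4·5^2 = 150).
min ATC = 150/5 + 15 − 4·5 + 5^2 = ¥50. That is the break-even price.
Between these two prices the firm operates at a loss; above ¥50 it earns a profit.

Shutdown price = ¥11; break-even price = ¥50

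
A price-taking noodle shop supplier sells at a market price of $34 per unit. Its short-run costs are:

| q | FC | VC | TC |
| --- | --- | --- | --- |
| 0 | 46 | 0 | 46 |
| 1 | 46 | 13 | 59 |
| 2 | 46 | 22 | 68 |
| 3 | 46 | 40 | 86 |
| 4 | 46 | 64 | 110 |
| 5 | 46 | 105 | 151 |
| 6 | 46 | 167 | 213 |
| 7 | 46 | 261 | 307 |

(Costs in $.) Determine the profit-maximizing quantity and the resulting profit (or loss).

Profit at each row (π = 34q − TC): q=0: -46; q=1: -25; q=2: 0; q=3: 16; q=4: 26; q=5: 19; q=6: -9; q=7: -69.
Profit is maximized at q = 4. AVC there is 64/4 = $16 ≤ P, so producing beats shutting down (which would give -$46).

q = 4; profit = $26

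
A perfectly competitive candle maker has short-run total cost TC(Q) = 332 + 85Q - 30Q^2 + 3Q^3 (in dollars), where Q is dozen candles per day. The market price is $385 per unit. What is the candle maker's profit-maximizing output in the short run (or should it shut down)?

Strip out fixed cost: VC = 85Q - 30Q^2 + 3Q^3. Then AVC = 85 - 30Q + 3Q^2 and MC = 85 - 60Q + 9Q^2.
The AVC parabola has its vertex at Q = 30/6 = 5, where AVC = 85 - 30·5 + 3·5^2 = $10.
P = $385 exceeds min AVC = $10, so the firm stays open.
Solving P = MC: -300 - 60Q + 9Q^2 = 0 ⇒ Q = -10/3 or 10. On the upward-sloping branch, Q* = 10.
Check: AVC at Q = 10 is $85 ≤ P, so revenue covers variable cost.
Profit = P·Q − TC = 385·10 − 1182 = $2668.

Produce at Q = 10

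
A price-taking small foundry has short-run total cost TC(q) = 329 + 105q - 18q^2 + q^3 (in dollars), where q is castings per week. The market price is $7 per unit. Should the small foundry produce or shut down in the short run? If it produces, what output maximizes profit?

Shut down

Variable cost is VC = 105q - 18q^2 + q^3, so AVC = VC/q = 105 - 18q + q^2 and MC = dTC/dq = 105 - 36q + 3q^2.
AVC is minimized where dAVC/dq = -18 + 2q = 0, at q = 9; min AVC = 105 - 18·9 + 9^2 = $24.
P = $7 lies below min AVC = $24; no output level covers variable cost.
Shutting down limits the loss to fixed cost, $329.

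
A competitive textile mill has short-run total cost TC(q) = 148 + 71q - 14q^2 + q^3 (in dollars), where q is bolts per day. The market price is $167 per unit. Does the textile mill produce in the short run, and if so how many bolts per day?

Strip out fixed cost: VC = 71q - 14q^2 + q^3. Then AVC = 71 - 14q + q^2 and MC = 71 - 28q + 3q^2.
The AVC parabola has its vertex at q = 14/2 = 7, where AVC = 71 - 14·7 + 7^2 = $22.
P = $167 exceeds min AVC = $22, so the firm stays open.
Set P = MC: 167 = 71 - 28q + 3q^2 → -96 - 28q + 3q^2 = 0. The roots are q = -8/3 and q = 12; the profit-maximizing output is on the rising part of MC, so q* = 12.
Check: AVC at q = 12 is $47 ≤ P, so revenue covers variable cost.
Profit = P·q − TC = 167·12 − 712 = $1292.

Produce at q = 12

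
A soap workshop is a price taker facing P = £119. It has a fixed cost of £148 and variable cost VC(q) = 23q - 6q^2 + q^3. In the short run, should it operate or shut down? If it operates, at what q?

Produce at q = 8

Variable cost is VC = 23q - 6q^2 + q^3, so AVC = VC/q = 23 - 6q + q^2 and MC = dTC/dq = 23 - 12q + 3q^2.
AVC hits its minimum where MC = AVC, at q = 3, giving min AVC = 23 - 6·3 + 3^2 = £14.
P = £119 exceeds min AVC = £14, so the firm stays open.
Solving P = MC: -96 - 12q + 3q^2 = 0 ⇒ q = -4 or 8. On the upward-sloping branch, q* = 8.
Check: AVC at q = 8 is £39 ≤ P, so revenue covers variable cost.
Profit = P·q − TC = 119·8 − 460 = £492.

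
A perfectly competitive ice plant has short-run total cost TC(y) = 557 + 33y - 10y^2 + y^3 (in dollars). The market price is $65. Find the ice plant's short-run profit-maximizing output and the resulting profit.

Profit = -$173 at y = 8

AVC = 33 - 10y + y^2 has its minimum $8 at y = 5; price $65 clears that bar, so the firm operates.
With MC = 33 - 20y + 3y^2, P = MC on the upward-sloping part at y* = 8.
TR = 65·8 = 520. TC = 557 + 136 = 693. Profit = 520 − 693 = -$173.
By producing, the firm covers all variable cost plus $384 of fixed cost; shutting down would lose the full $557.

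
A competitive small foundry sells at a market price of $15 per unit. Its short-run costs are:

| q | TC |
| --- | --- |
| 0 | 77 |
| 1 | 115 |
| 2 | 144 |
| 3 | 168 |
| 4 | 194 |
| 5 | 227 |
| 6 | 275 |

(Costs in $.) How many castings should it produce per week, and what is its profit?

q = 0 (shut down); profit = -$77

Tabulate TR − TC: q=0: -77; q=1: -100; q=2: -114; q=3: -123; q=4: -134; q=5: -152; q=6: -185.
Profit is highest at q = 0. Equivalently, the lowest AVC in the table is 117/4 ≈ $29.25 at q = 4, and P = $15 falls below it — price never covers variable cost, so the firm shuts down and loses only its fixed cost.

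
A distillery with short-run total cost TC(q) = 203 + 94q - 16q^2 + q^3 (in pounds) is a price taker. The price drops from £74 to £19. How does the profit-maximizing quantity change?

Output falls from 10 to 0 (the firm shuts down)

AVC = 94 - 16q + q^2, minimized at q = 8 where min AVC = £30. MC = 94 - 32q + 3q^2.
With P = £74 above the shutdown price, P = MC gives q = 10.
At P = £19 < min AVC = £30, price no longer covers variable cost at any output, so the firm shuts down: q = 0.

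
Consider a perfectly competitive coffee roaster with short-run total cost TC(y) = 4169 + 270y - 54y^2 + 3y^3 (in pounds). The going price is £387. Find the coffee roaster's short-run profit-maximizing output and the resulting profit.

Profit = -£113 at y = 13

AVC = 270 - 54y + 3y^2 has its minimum £27 at y = 9; price £387 clears that bar, so the firm operates.
MC = 270 - 108y + 9y^2. Setting P = MC and taking the root on the rising branch gives y* = 13.
TR = 387·13 = 5031. TC = 4169 + 975 = 5144. Profit = 5031 − 5144 = -£113.
By producing, the firm covers all variable cost plus £4056 of fixed cost; shutting down would lose the full £4169.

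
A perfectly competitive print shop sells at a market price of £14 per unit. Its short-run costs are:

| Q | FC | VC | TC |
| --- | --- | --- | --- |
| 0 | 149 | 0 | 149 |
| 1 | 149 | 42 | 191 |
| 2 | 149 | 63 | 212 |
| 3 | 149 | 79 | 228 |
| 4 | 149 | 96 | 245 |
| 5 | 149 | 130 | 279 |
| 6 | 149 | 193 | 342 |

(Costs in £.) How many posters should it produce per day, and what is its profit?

Profit at each row (π = 14Q − TC): Q=0: -149; Q=1: -177; Q=2: -184; Q=3: -186; Q=4: -189; Q=5: -209; Q=6: -258.
Profit is highest at Q = 0. Equivalently, the lowest AVC in the table is 96/4 ≈ £24 at Q = 4, and P = £14 falls below it — price never covers variable cost, so the firm shuts down and loses only its fixed cost.

Q = 0 (shut down); profit = -£149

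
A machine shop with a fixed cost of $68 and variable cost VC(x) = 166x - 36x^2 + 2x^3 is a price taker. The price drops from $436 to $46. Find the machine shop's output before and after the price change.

Output falls from 15 to 10

MC = 166 - 72x + 6x^2; the shutdown threshold is min AVC = $4 (at x = 9).
At P = $436 ≥ min AVC, set P = MC on the rising branch: x = 15.
At P = $46 ≥ min AVC, set P = MC: x = 10. The firm stays open but cuts output.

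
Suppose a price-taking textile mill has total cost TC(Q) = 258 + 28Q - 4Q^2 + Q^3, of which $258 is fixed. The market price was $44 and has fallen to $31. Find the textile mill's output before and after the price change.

AVC = 28 - 4Q + Q^2, minimized at Q = 2 where min AVC = $24. MC = 28 - 8Q + 3Q^2.
At P = $44 ≥ min AVC, set P = MC on the rising branch: Q = 4.
At P = $31 ≥ min AVC, set P = MC: Q = 3. The firm stays open but cuts output.

Output falls from 4 to 3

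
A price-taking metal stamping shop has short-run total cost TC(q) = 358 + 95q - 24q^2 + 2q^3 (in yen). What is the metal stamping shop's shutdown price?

Short-run supply begins at min AVC. From VC = 95q - 24q^2 + 2q^3, AVC = 95 - 24q + 2q^2.
dAVC/dq = -24 + 4q = 0 gives q = 6. min AVC = 95 - 24·6 + 2·6^2 = 23.
So the shutdown price is ¥23.

¥23 per unit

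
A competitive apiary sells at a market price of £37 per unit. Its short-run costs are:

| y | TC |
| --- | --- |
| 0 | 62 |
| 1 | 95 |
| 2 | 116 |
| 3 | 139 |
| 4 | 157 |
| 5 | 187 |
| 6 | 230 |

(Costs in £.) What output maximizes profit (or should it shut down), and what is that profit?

y = 5; profit = -£2

Compute π = P·y − TC at each output: y=0: -62; y=1: -58; y=2: -42; y=3: -28; y=4: -9; y=5: -2; y=6: -8.
Profit is maximized at y = 5. AVC there is 125/5 = £25 ≤ P, so producing beats shutting down (which would give -£62).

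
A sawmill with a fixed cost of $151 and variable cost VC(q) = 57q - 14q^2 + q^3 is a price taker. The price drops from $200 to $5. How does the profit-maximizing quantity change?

Output falls from 13 to 0 (the firm shuts down)

MC = 57 - 28q + 3q^2; the shutdown threshold is min AVC = $8 (at q = 7).
With P = $200 above the shutdown price, P = MC gives q = 13.
At P = $5 < min AVC = $8, price no longer covers variable cost at any output, so the firm shuts down: q = 0.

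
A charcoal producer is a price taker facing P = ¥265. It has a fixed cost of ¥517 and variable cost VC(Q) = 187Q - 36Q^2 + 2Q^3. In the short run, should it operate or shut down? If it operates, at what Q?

Produce at Q = 13

Strip out fixed cost: VC = 187Q - 36Q^2 + 2Q^3. Then AVC = 187 - 36Q + 2Q^2 and MC = 187 - 72Q + 6Q^2.
AVC hits its minimum where MC = AVC, at Q = 9, giving min AVC = 187 - 36·9 + 2·9^2 = ¥25.
Since P = ¥265 ≥ min AVC = ¥25, price covers variable cost and the firm should produce.
Solving P = MC: -78 - 72Q + 6Q^2 = 0 ⇒ Q = -1 or 13. On the upward-sloping branch, Q* = 13.
Check: AVC at Q = 13 is ¥57 ≤ P, so revenue covers variable cost.
Profit = P·Q − TC = 265·13 − 1258 = ¥2187.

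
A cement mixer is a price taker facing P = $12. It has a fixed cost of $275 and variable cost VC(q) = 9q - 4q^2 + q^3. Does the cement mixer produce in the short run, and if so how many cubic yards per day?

Produce at q = 3

Strip out fixed cost: VC = 9q - 4q^2 + q^3. Then AVC = 9 - 4q + q^2 and MC = 9 - 8q + 3q^2.
AVC hits its minimum where MC = AVC, at q = 2, giving min AVC = 9 - 4·2 + 2^2 = $5.
P = $12 exceeds min AVC = $5, so the firm stays open.
P = MC gives -3 - 8q + 3q^2 = 0, with roots -1/3 and 3. Take the larger (rising MC): q* = 3.
Check: AVC at q = 3 is $6 ≤ P, so revenue covers variable cost.
Profit = P·q − TC = 12·3 − 293 = -$257, a loss, but smaller than the $275 fixed cost the firm would lose by shutting down.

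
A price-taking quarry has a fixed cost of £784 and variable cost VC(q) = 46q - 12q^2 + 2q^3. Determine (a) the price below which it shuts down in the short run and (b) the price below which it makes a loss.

Shutdown price = £28; break-even price = £172

Shutdown price = min AVC. AVC = 46 - 12q + 2q^2, with vertex at q = 3 and minimum £28.
ATC = 784/q + 46 - 12q + 2q^2. Setting dATC/dq = −784/q^2 − 12 + 4q = 0 gives q = 7 (since 4·7^3 − 12·7^2 = 784).
min ATC = 784/7 + 46 − 12·7 + 2·7^2 = £172. That is the break-even price.
For £28 ≤ P < £172 the firm produces at a loss; below £28 it shuts down.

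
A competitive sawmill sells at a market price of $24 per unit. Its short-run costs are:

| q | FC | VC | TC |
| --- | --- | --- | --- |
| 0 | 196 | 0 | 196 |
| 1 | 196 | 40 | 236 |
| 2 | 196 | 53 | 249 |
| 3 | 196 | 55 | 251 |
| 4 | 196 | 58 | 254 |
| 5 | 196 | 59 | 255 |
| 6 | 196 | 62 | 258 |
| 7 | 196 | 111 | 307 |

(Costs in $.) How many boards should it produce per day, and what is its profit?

q = 6; profit = -$114

Tabulate TR − TC: q=0: -196; q=1: -212; q=2: -201; q=3: -179; q=4: -158; q=5: -135; q=6: -114; q=7: -139.
Profit is maximized at q = 6. AVC there is 62/6 = $10.33 ≤ P, so producing beats shutting down (which would give -$196).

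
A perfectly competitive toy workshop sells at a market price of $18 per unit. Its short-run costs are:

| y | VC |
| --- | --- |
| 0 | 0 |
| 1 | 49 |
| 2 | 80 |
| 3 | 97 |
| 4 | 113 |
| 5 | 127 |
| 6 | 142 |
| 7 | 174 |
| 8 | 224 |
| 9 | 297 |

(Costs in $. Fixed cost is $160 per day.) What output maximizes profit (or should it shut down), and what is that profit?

Compute π = P·y − TC at each output: y=0: -160; y=1: -191; y=2: -204; y=3: -203; y=4: -201; y=5: -197; y=6: -194; y=7: -208; y=8: -240; y=9: -295.
Profit is highest at y = 0. Equivalently, the lowest AVC in the table is 142/6 ≈ $23.67 at y = 6, and P = $18 falls below it — price never covers variable cost, so the firm shuts down and loses only its fixed cost.

y = 0 (shut down); profit = -$160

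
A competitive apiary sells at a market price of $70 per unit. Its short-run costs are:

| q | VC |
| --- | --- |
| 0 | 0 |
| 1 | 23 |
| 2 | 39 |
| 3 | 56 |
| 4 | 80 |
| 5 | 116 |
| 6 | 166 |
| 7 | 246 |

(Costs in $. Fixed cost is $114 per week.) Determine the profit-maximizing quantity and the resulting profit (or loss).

Tabulate TR − TC: q=0: -114; q=1: -67; q=2: -13; q=3: 40; q=4: 86; q=5: 120; q=6: 140; q=7: 130.
Profit is maximized at q = 6. AVC there is 166/6 = $27.67 ≤ P, so producing beats shutting down (which would give -$114).

q = 6; profit = $140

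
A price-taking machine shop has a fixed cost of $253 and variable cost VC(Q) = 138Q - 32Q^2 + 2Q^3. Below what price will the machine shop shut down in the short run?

$10 per unit

Short-run supply begins at min AVC. From VC = 138Q - 32Q^2 + 2Q^3, AVC = 138 - 32Q + 2Q^2.
At the minimum of AVC, MC = AVC. MC = 138 - 64Q + 6Q^2; setting MC = AVC gives 4Q^2 - 32Q = 0, so Q = 8. min AVC = 10.
For P < $10 the firm produces nothing.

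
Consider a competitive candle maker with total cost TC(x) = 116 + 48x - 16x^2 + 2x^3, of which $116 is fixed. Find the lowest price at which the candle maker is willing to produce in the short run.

The shutdown price is the minimum of AVC. VC = 48x - 16x^2 + 2x^3, so AVC = 48 - 16x + 2x^2.
At the minimum of AVC, MC = AVC. MC = 48 - 32x + 6x^2; setting MC = AVC gives 4x^2 - 16x = 0, so x = 4. min AVC = 16.
The firm shuts down for any P below $16.

$16 per unit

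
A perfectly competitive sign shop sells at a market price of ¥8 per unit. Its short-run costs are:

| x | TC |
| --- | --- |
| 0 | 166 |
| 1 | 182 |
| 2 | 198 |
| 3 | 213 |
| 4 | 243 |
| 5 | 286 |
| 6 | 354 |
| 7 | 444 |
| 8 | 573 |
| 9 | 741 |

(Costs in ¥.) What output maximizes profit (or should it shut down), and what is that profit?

x = 0 (shut down); profit = -¥166

Profit at each row (π = 8x − TC): x=0: -166; x=1: -174; x=2: -182; x=3: -189; x=4: -211; x=5: -246; x=6: -306; x=7: -388; x=8: -509; x=9: -669.
Profit is highest at x = 0. Equivalently, the lowest AVC in the table is 47/3 ≈ ¥15.67 at x = 3, and P = ¥8 falls below it — price never covers variable cost, so the firm shuts down and loses only its fixed cost.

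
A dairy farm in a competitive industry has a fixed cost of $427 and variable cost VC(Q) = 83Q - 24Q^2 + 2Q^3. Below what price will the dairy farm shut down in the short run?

$11 per unit

The shutdown price is the minimum of AVC. VC = 83Q - 24Q^2 + 2Q^3, so AVC = 83 - 24Q + 2Q^2.
dAVC/dQ = -24 + 4Q = 0 gives Q = 6. min AVC = 83 - 24·6 + 2·6^2 = 11.
The firm shuts down for any P below $11.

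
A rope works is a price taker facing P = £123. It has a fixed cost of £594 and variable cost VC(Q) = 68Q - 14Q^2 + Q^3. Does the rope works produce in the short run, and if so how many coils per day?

Produce at Q = 11

From TC, MC = TC'(Q) = 68 - 28Q + 3Q^2 and AVC = VC/Q = 68 - 14Q + Q^2.
The AVC parabola has its vertex at Q = 14/2 = 7, where AVC = 68 - 14·7 + 7^2 = £19.
P = £123 exceeds min AVC = £19, so the firm stays open.
P = MC gives -55 - 28Q + 3Q^2 = 0, with roots -5/3 and 11. Take the larger (rising MC): Q* = 11.
Check: AVC at Q = 11 is £35 ≤ P, so revenue covers variable cost.
Profit = P·Q − TC = 123·11 − 979 = £374.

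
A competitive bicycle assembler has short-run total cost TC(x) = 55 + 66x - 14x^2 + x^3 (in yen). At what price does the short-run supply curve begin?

¥17 per unit

The firm shuts down when price falls below the minimum of average variable cost. AVC = VC/x = 66 - 14x + x^2.
dAVC/dx = -14 + 2x = 0 gives x = 7. min AVC = 66 - 14·7 + 7^2 = 17.
The firm shuts down for any P below ¥17.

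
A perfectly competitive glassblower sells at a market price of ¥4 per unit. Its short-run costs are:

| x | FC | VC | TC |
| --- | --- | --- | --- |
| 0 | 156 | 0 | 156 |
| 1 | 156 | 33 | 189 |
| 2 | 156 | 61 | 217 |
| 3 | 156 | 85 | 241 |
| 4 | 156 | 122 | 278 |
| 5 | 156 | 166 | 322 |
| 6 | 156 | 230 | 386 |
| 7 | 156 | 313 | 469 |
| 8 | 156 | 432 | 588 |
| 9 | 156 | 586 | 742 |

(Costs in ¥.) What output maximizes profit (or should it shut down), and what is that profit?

Profit at each row (π = 4x − TC): x=0: -156; x=1: -185; x=2: -209; x=3: -229; x=4: -262; x=5: -302; x=6: -362; x=7: -441; x=8: -556; x=9: -706.
Profit is highest at x = 0. Equivalently, the lowest AVC in the table is 85/3 ≈ ¥28.33 at x = 3, and P = ¥4 falls below it — price never covers variable cost, so the firm shuts down and loses only its fixed cost.

x = 0 (shut down); profit = -¥156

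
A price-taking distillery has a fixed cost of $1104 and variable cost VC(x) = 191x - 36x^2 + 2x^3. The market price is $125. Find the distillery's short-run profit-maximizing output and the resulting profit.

AVC = 191 - 36x + 2x^2; min AVC = $29 at x = 9. Since P = $125 ≥ min AVC, the firm produces.
MC = 191 - 72x + 6x^2. Setting P = MC and taking the root on the rising branch gives x* = 11.
TR = 125·11 = 1375. TC = 1104 + 407 = 1511. Profit = 1375 − 1511 = -$136.
By producing, the firm covers all variable cost plus $968 of fixed cost; shutting down would lose the full $1104.

Profit = -$136 at x = 11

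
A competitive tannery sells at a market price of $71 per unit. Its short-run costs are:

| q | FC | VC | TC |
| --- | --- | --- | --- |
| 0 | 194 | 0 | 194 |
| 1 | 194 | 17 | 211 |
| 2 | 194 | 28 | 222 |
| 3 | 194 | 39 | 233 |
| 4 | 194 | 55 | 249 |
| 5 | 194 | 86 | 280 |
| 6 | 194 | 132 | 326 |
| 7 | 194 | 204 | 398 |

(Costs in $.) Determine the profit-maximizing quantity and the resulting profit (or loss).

q = 6; profit = $100

Tabulate TR − TC: q=0: -194; q=1: -140; q=2: -80; q=3: -20; q=4: 35; q=5: 75; q=6: 100; q=7: 99.
Profit is maximized at q = 6. AVC there is 132/6 = $22 ≤ P, so producing beats shutting down (which would give -$194).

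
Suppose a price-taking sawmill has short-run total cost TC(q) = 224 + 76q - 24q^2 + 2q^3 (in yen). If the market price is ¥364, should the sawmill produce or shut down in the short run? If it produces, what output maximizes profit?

From TC, MC = TC'(q) = 76 - 48q + 6q^2 and AVC = VC/q = 76 - 24q + 2q^2.
AVC hits its minimum where MC = AVC, at q = 6, giving min AVC = 76 - 24·6 + 2·6^2 = ¥4.
Because ¥364 ≥ ¥4, revenue can cover variable cost; the firm operates.
Set P = MC: 364 = 76 - 48q + 6q^2 → -288 - 48q + 6q^2 = 0. The roots are q = -4 and q = 12; the profit-maximizing output is on the rising part of MC, so q* = 12.
Check: AVC at q = 12 is ¥76 ≤ P, so revenue covers variable cost.
Profit = P·q − TC = 364·12 − 1136 = ¥3232.

Produce at q = 12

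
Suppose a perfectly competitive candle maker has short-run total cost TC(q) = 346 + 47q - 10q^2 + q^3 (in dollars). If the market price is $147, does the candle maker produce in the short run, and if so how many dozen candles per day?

Strip out fixed cost: VC = 47q - 10q^2 + q^3. Then AVC = 47 - 10q + q^2 and MC = 47 - 20q + 3q^2.
The AVC parabola has its vertex at q = 10/2 = 5, where AVC = 47 - 10·5 + 5^2 = $22.
Because $147 ≥ $22, revenue can cover variable cost; the firm operates.
P = MC gives -100 - 20q + 3q^2 = 0, with roots -10/3 and 10. Take the larger (rising MC): q* = 10.
Check: AVC at q = 10 is $47 ≤ P, so revenue covers variable cost.
Profit = P·q − TC = 147·10 − 816 = $654.

Produce at q = 10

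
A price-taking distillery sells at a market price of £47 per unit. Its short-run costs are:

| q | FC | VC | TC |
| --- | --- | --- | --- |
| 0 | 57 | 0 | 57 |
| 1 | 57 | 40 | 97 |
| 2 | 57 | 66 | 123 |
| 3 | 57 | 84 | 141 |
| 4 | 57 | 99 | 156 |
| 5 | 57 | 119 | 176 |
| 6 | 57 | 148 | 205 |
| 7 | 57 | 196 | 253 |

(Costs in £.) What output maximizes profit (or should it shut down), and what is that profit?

Profit at each row (π = 47q − TC): q=0: -57; q=1: -50; q=2: -29; q=3: 0; q=4: 32; q=5: 59; q=6: 77; q=7: 76.
Profit is maximized at q = 6. AVC there is 148/6 = £24.67 ≤ P, so producing beats shutting down (which would give -£57).

q = 6; profit = £77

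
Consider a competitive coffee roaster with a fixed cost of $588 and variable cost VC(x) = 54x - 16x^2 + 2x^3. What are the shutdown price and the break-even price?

Shutdown price = min AVC. AVC = 54 - 16x + 2x^2, with vertex at x = 4 and minimum $22.
ATC = 588/x + 54 - 16x + 2x^2. Setting dATC/dx = −588/x^2 − 16 + 4x = 0 gives x = 7 (since 4·7^3 − 16·7^2 = 588).
min ATC = 588/7 + 54 − 16·7 + 2·7^2 = $124. That is the break-even price.
Between these two prices the firm operates at a loss; above $124 it earns a profit.

Shutdown price = $22; break-even price = $124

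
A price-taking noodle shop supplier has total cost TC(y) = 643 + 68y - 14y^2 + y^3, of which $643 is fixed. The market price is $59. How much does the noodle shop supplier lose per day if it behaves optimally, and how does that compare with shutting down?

Profit = -$319 at y = 9

AVC = 68 - 14y + y^2; min AVC = $19 at y = 7. Since P = $59 ≥ min AVC, the firm produces.
MC = 68 - 28y + 3y^2. Setting P = MC and taking the root on the rising branch gives y* = 9.
TR = 59·9 = 531. TC = 643 + 207 = 850. Profit = 531 − 850 = -$319.
That loss of $319 beats the $643 the firm would lose by shutting down; producing recovers $324 of fixed cost.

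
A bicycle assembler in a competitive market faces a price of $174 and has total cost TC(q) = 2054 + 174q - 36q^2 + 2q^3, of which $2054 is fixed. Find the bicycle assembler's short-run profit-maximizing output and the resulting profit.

AVC = 174 - 36q + 2q^2; min AVC = $12 at q = 9. Since P = $174 ≥ min AVC, the firm produces.
MC = 174 - 72q + 6q^2. Setting P = MC and taking the root on the rising branch gives q* = 12.
TR = 174·12 = 2088. TC = 2054 + 360 = 2414. Profit = 2088 − 2414 = -$326.
By producing, the firm covers all variable cost plus $1728 of fixed cost; shutting down would lose the full $2054.

Profit = -$326 at q = 12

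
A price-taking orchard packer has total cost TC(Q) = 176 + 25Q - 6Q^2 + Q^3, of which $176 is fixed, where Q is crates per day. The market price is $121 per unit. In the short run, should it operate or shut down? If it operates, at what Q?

Produce at Q = 8

From TC, MC = TC'(Q) = 25 - 12Q + 3Q^2 and AVC = VC/Q = 25 - 6Q + Q^2.
AVC is minimized where dAVC/dQ = -6 + 2Q = 0, at Q = 3; min AVC = 25 - 6·3 + 3^2 = $16.
Because $121 ≥ $16, revenue can cover variable cost; the firm operates.
Set P = MC: 121 = 25 - 12Q + 3Q^2 → -96 - 12Q + 3Q^2 = 0. The roots are Q = -4 and Q = 8; the profit-maximizing output is on the rising part of MC, so Q* = 8.
Check: AVC at Q = 8 is $41 ≤ P, so revenue covers variable cost.
Profit = P·Q − TC = 121·8 − 504 = $464.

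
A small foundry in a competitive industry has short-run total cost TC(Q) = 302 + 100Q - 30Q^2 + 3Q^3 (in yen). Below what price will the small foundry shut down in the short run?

The shutdown price is the minimum of AVC. VC = 100Q - 30Q^2 + 3Q^3, so AVC = 100 - 30Q + 3Q^2.
dAVC/dQ = -30 + 6Q = 0 gives Q = 5. min AVC = 100 - 30·5 + 3·5^2 = 25.
For P < ¥25 the firm produces nothing.

¥25 per unit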